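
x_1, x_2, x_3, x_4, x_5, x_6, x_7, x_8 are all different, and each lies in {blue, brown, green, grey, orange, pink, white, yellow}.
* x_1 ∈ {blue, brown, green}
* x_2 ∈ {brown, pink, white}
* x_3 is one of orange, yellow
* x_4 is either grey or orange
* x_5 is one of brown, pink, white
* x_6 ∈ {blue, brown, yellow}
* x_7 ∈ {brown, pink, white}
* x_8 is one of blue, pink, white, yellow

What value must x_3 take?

orange

The 8 variables draw from only 8 values {blue, brown, green, grey, orange, pink, white, yellow}, so each is used; only x_1 can be green, hence x_1 = green.
The 7 still-open variables together cover exactly {blue, brown, grey, orange, pink, white, yellow} — 7 values for 7 variables — and grey appears only in x_4's list, so x_4 = grey.
The 6 still-open variables together cover exactly {blue, brown, orange, pink, white, yellow} — 6 values for 6 variables — and orange appears only in x_3's list, so x_3 = orange.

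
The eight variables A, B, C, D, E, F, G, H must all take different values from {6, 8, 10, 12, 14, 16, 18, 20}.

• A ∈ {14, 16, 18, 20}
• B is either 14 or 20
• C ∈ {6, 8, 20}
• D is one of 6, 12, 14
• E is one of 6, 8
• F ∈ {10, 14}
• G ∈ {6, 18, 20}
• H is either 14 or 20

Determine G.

The 8 variables draw from only 8 values {6, 8, 10, 12, 14, 16, 18, 20}, so each is used; only F can be 10, hence F = 10.
The 7 still-open variables draw from only 7 values {6, 8, 12, 14, 16, 18, 20}, so each is used; only D can be 12, hence D = 12.
The 6 still-open variables draw from only 6 values {6, 8, 14, 16, 18, 20}, so each is used; only A can be 16, hence A = 16.
Among the 5 still-open variables, 18 fits only G (and all 5 values in {6, 8, 14, 18, 20} must be used), so G = 18.

18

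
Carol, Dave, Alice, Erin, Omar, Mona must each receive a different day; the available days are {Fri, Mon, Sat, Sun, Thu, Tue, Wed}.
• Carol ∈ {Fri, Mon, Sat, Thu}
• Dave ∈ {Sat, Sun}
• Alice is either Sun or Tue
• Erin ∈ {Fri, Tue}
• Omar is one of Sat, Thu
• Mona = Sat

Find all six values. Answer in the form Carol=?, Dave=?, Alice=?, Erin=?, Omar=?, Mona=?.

Mona's domain is down to {Sat}, so Mona = Sat. Eliminate Sat elsewhere: Carol, Dave, Omar.
Dave must be Sun (only option left). Eliminate Sun elsewhere: Alice.
Alice's domain is down to {Tue}, so Alice = Tue. Eliminate Tue elsewhere: Erin.
That leaves Erin = Fri. Eliminate Fri elsewhere: Carol.
That leaves Omar = Thu. So Carol can't be Thu.
That leaves Carol = Mon.

Carol=Mon, Dave=Sun, Alice=Tue, Erin=Fri, Omar=Thu, Mona=Sat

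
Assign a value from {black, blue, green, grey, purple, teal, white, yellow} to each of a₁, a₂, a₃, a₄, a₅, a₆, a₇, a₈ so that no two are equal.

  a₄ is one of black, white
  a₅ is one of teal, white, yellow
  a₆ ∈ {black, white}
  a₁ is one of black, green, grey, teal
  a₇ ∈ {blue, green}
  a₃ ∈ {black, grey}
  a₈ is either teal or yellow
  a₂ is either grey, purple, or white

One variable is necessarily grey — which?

The 8 variables draw from only 8 values {black, blue, green, grey, purple, teal, white, yellow}, so each is used; only a₇ can be blue, hence a₇ = blue.
Among the 7 still-open variables, green fits only a₁ (and all 7 values in {black, green, grey, purple, teal, white, yellow} must be used), so a₁ = green.
The 6 still-open variables draw from only 6 values {black, grey, purple, teal, white, yellow}, so each is used; only a₂ can be purple, hence a₂ = purple.
The 5 still-open variables draw from only 5 values {black, grey, teal, white, yellow}, so each is used; only a₃ can be grey, hence a₃ = grey.

a₃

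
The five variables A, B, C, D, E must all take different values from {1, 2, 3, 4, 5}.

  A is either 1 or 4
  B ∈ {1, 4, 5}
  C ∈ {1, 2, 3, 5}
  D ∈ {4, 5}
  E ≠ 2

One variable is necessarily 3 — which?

The 5 variables together cover exactly {1, 2, 3, 4, 5} — 5 values for 5 variables — and 2 appears only in C's list, so C = 2.
Among the 4 still-open variables, 3 fits only E (and all 4 values in {1, 3, 4, 5} must be used), so E = 3.

E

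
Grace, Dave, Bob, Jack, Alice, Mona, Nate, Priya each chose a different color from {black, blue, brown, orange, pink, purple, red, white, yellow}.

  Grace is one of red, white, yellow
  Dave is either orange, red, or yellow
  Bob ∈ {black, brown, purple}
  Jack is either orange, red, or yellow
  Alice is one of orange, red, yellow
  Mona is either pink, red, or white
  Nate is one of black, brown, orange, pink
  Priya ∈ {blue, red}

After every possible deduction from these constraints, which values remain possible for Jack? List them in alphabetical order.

The 3 variables Dave, Jack, Alice are confined to {orange, red, yellow}, which locks those values in; drop them from Grace, Mona, Nate, Priya.
Grace's domain is down to {white}, so Grace = white. Remove white from Mona.
That leaves Mona = pink. Eliminate pink elsewhere: Nate.
Priya has just one choice, so Priya = blue.
No further eliminations apply; Jack can still be any of orange, red, yellow.

orange, red, yellow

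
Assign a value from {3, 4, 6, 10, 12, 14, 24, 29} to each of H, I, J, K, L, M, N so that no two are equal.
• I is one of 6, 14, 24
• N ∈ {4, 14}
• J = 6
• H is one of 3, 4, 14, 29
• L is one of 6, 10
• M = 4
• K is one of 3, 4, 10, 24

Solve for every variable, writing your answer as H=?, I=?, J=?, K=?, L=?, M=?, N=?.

J must be 6 (only option left). Eliminate 6 elsewhere: I, L.
L must be 10 (only option left). Strike 10 from K.
That leaves M = 4. So H, K, N can't be 4.
N has just one choice, so N = 14. So H, I can't be 14.
I's domain is down to {24}, so I = 24. Eliminate 24 elsewhere: K.
K must be 3 (only option left). Remove 3 from H.
H must be 29 (only option left).

H=29, I=24, J=6, K=3, L=10, M=4, N=14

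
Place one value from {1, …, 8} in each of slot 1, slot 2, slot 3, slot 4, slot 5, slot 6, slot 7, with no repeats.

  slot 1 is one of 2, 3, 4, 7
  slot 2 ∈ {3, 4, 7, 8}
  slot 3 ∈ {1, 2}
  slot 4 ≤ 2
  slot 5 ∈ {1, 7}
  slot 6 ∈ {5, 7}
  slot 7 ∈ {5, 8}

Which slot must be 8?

slot 7

The 2 variables slot 3 and slot 4 are confined to {1, 2}, which locks those values in; drop them from slot 1, slot 5.
That leaves slot 5 = 7. Remove 7 from slot 1, slot 2, slot 6.
slot 6 has just one choice, so slot 6 = 5. So slot 7 can't be 5.
So 8 goes to slot 7.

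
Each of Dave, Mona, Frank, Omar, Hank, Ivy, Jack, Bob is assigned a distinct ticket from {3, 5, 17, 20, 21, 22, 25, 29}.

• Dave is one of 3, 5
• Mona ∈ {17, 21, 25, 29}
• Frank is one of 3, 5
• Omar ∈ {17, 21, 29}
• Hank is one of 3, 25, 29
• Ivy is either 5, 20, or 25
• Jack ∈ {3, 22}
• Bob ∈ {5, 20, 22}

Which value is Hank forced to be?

29

The 2 variables Dave and Frank are confined to {3, 5}, which locks those values in; drop them from Hank, Ivy, Jack, Bob.
Jack's domain is down to {22}, so Jack = 22. So Bob can't be 22.
Bob must be 20 (only option left). So Ivy can't be 20.
Ivy has just one choice, so Ivy = 25. Remove 25 from Mona, Hank.
So Hank = 29.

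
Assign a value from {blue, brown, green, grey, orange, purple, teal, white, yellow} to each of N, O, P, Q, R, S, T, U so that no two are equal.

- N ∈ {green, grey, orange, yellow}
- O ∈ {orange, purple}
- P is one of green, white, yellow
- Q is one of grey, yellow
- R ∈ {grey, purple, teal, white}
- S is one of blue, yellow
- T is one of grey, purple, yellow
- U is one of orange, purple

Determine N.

green

The 8 variables draw from only 8 values {blue, green, grey, orange, purple, teal, white, yellow}, so each is used; only S can be blue, hence S = blue.
Among the 7 still-open variables, teal fits only R (and all 7 values in {green, grey, orange, purple, teal, white, yellow} must be used), so R = teal.
The 6 still-open variables draw from only 6 values {green, grey, orange, purple, white, yellow}, so each is used; only P can be white, hence P = white.
Among the 5 still-open variables, green fits only N (and all 5 values in {green, grey, orange, purple, yellow} must be used), so N = green.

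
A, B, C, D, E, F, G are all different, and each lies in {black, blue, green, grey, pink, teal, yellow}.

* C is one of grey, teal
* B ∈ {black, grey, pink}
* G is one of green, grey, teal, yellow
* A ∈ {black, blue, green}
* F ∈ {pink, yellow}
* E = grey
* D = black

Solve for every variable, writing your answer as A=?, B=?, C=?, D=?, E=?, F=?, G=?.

D has just one choice, so D = black. Remove black from A, B.
E must be grey (only option left). So B, C, G can't be grey.
That leaves B = pink. Eliminate pink elsewhere: F.
That leaves C = teal. Remove teal from G.
F must be yellow (only option left). Eliminate yellow elsewhere: G.
G has just one choice, so G = green. So A can't be green.
A has just one choice, so A = blue.

A=blue, B=pink, C=teal, D=black, E=grey, F=yellow, G=green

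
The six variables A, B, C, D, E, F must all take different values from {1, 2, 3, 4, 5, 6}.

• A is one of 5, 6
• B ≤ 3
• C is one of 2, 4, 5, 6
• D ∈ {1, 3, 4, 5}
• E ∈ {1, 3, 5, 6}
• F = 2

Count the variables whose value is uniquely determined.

1

F has just one choice, so F = 2. Remove 2 from B, C.
Determined: F=2. The other variables each still have more than one consistent value. That makes 1.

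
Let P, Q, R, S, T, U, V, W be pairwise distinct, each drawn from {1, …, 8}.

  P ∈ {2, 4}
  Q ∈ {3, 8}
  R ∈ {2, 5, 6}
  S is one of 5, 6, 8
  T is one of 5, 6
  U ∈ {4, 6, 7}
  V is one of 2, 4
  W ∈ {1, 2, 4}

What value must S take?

8

The 8 variables together cover exactly {1, 2, 3, 4, 5, 6, 7, 8} — 8 values for 8 variables — and 1 appears only in W's list, so W = 1.
Among the 7 still-open variables, 3 fits only Q (and all 7 values in {2, 3, 4, 5, 6, 7, 8} must be used), so Q = 3.
The 6 still-open variables together cover exactly {2, 4, 5, 6, 7, 8} — 6 values for 6 variables — and 7 appears only in U's list, so U = 7.
The 5 still-open variables together cover exactly {2, 4, 5, 6, 8} — 5 values for 5 variables — and 8 appears only in S's list, so S = 8.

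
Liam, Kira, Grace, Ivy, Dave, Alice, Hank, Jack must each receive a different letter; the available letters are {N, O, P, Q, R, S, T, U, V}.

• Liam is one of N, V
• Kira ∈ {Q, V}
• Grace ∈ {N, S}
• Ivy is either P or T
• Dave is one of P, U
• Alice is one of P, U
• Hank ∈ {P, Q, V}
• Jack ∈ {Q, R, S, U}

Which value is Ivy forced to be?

Among the 8 variables, R fits only Jack (and all 8 values in {N, P, Q, R, S, T, U, V} must be used), so Jack = R.
Among the 7 still-open variables, S fits only Grace (and all 7 values in {N, P, Q, S, T, U, V} must be used), so Grace = S.
The 6 still-open variables together cover exactly {N, P, Q, T, U, V} — 6 values for 6 variables — and N appears only in Liam's list, so Liam = N.
The 5 still-open variables together cover exactly {P, Q, T, U, V} — 5 values for 5 variables — and T appears only in Ivy's list, so Ivy = T.

T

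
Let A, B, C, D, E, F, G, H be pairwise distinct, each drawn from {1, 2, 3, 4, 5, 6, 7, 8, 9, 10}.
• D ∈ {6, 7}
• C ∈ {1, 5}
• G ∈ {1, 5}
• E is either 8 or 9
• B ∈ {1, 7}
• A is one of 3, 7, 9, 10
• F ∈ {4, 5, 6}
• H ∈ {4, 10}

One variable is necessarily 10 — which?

C and G between them cover only {1, 5} — a naked pair. Remove those values from B, F.
B must be 7 (only option left). Strike 7 from A, D.
That leaves D = 6. Eliminate 6 elsewhere: F.
F's domain is down to {4}, so F = 4. Remove 4 from H.
So 10 goes to H.

H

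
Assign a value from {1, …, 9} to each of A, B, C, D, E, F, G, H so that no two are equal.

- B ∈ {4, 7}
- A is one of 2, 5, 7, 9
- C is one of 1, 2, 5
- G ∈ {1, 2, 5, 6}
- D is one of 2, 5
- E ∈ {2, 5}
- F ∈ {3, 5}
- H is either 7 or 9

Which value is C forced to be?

The 8 variables draw from only 8 values {1, 2, 3, 4, 5, 6, 7, 9}, so each is used; only F can be 3, hence F = 3.
The 7 still-open variables together cover exactly {1, 2, 4, 5, 6, 7, 9} — 7 values for 7 variables — and 4 appears only in B's list, so B = 4.
Among the 6 still-open variables, 6 fits only G (and all 6 values in {1, 2, 5, 6, 7, 9} must be used), so G = 6.
The 5 still-open variables together cover exactly {1, 2, 5, 7, 9} — 5 values for 5 variables — and 1 appears only in C's list, so C = 1.

1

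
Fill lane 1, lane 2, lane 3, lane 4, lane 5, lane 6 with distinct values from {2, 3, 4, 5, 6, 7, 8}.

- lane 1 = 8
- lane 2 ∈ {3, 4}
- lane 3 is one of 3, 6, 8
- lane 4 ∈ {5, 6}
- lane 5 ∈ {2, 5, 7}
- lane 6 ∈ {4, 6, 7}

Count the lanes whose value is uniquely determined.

lane 1's domain is down to {8}, so lane 1 = 8. Remove 8 from lane 3.
Determined: lane 1=8. The other lanes each still have more than one consistent value. That makes 1.

1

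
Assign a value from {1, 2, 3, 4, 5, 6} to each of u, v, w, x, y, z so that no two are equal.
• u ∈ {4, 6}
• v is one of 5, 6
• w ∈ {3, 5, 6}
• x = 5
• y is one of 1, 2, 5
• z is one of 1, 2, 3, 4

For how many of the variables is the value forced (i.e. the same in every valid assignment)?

x must be 5 (only option left). Remove 5 from v, w, y.
v has just one choice, so v = 6. Remove 6 from u, w.
w has just one choice, so w = 3. So z can't be 3.
u's domain is down to {4}, so u = 4. Remove 4 from z.
Determined: u=4, v=6, w=3, x=5. The other variables each still have more than one consistent value. That makes 4.

4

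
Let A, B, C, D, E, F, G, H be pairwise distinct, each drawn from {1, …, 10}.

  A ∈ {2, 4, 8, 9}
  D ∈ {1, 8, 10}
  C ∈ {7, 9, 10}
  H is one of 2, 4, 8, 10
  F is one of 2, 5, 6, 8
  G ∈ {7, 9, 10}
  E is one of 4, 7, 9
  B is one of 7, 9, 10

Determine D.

B, C, G share exactly the 3 values {7, 9, 10}; by pigeonhole those values go to them, so strike 7, 9, 10 from A, D, E, H.
E has just one choice, so E = 4. Eliminate 4 elsewhere: A, H.
A and H share exactly the 2 values {2, 8}; by pigeonhole those values go to them, so strike 2, 8 from D, F.
So D = 1.

1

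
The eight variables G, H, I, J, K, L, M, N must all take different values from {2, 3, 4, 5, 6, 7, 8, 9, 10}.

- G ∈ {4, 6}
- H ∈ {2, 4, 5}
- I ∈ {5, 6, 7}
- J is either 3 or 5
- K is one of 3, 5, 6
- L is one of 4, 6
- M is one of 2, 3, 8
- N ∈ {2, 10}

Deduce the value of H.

The 8 variables together cover exactly {2, 3, 4, 5, 6, 7, 8, 10} — 8 values for 8 variables — and 7 appears only in I's list, so I = 7.
The 7 still-open variables draw from only 7 values {2, 3, 4, 5, 6, 8, 10}, so each is used; only M can be 8, hence M = 8.
The 6 still-open variables draw from only 6 values {2, 3, 4, 5, 6, 10}, so each is used; only N can be 10, hence N = 10.
Among the 5 still-open variables, 2 fits only H (and all 5 values in {2, 3, 4, 5, 6} must be used), so H = 2.

2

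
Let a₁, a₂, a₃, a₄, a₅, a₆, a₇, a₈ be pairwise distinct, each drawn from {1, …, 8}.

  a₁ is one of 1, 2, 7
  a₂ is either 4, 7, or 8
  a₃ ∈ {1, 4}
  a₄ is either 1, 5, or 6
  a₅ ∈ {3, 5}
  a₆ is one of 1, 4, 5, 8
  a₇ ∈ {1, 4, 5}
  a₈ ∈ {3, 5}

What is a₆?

8

The 8 variables together cover exactly {1, 2, 3, 4, 5, 6, 7, 8} — 8 values for 8 variables — and 2 appears only in a₁'s list, so a₁ = 2.
The 7 still-open variables together cover exactly {1, 3, 4, 5, 6, 7, 8} — 7 values for 7 variables — and 6 appears only in a₄'s list, so a₄ = 6.
Among the 6 still-open variables, 7 fits only a₂ (and all 6 values in {1, 3, 4, 5, 7, 8} must be used), so a₂ = 7.
The 5 still-open variables together cover exactly {1, 3, 4, 5, 8} — 5 values for 5 variables — and 8 appears only in a₆'s list, so a₆ = 8.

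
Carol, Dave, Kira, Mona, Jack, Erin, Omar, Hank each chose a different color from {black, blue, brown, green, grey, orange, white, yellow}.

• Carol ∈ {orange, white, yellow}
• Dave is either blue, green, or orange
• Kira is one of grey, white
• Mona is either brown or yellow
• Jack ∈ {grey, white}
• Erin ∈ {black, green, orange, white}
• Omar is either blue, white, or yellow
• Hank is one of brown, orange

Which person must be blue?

Omar

Among the 8 variables, black fits only Erin (and all 8 values in {black, blue, brown, green, grey, orange, white, yellow} must be used), so Erin = black.
The 7 still-open variables together cover exactly {blue, brown, green, grey, orange, white, yellow} — 7 values for 7 variables — and green appears only in Dave's list, so Dave = green.
The 6 still-open variables together cover exactly {blue, brown, grey, orange, white, yellow} — 6 values for 6 variables — and blue appears only in Omar's list, so Omar = blue.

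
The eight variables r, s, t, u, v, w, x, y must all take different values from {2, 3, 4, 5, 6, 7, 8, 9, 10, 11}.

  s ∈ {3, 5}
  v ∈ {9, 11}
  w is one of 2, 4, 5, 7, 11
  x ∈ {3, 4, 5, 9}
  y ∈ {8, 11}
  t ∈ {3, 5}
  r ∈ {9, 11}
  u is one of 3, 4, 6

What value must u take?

6

r and v share exactly the 2 values {9, 11}; by pigeonhole those values go to them, so strike 9, 11 from w, x, y.
y's domain is down to {8}, so y = 8.
s and t share exactly the 2 values {3, 5}; by pigeonhole those values go to them, so strike 3, 5 from u, w, x.
x's domain is down to {4}, so x = 4. Eliminate 4 elsewhere: u, w.
So u = 6.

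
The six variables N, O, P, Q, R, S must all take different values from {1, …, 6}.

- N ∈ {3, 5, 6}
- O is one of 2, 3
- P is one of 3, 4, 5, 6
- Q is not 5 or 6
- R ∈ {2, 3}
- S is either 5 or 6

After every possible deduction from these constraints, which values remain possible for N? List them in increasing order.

Among the 6 variables, 1 fits only Q (and all 6 values in {1, 2, 3, 4, 5, 6} must be used), so Q = 1.
The 5 still-open variables together cover exactly {2, 3, 4, 5, 6} — 5 values for 5 variables — and 4 appears only in P's list, so P = 4.
The 2 variables O and R are confined to {2, 3}, which locks those values in; drop them from N.
No further eliminations apply; N can still be any of 5, 6.

5, 6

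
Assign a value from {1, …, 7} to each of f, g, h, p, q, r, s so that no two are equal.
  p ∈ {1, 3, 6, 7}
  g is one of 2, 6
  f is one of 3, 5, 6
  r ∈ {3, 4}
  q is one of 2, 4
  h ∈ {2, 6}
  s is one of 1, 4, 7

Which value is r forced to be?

The 7 variables draw from only 7 values {1, 2, 3, 4, 5, 6, 7}, so each is used; only f can be 5, hence f = 5.
g and h between them cover only {2, 6} — a naked pair. Remove those values from p, q.
q has just one choice, so q = 4. Remove 4 from r, s.
So r = 3.

3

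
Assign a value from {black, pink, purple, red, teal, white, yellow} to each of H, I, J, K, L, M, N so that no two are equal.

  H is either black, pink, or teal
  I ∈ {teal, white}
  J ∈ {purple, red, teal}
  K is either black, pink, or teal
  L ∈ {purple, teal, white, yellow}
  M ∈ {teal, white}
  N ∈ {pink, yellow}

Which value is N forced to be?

The 7 variables together cover exactly {black, pink, purple, red, teal, white, yellow} — 7 values for 7 variables — and red appears only in J's list, so J = red.
Among the 6 still-open variables, purple fits only L (and all 6 values in {black, pink, purple, teal, white, yellow} must be used), so L = purple.
The 5 still-open variables together cover exactly {black, pink, teal, white, yellow} — 5 values for 5 variables — and yellow appears only in N's list, so N = yellow.

yellow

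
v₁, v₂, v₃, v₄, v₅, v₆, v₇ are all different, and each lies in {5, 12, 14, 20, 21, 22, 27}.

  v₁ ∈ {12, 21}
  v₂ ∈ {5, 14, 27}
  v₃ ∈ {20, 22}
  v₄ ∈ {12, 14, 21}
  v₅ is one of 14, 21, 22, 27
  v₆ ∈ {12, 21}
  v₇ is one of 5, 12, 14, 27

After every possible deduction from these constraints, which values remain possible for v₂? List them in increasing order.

The 7 variables together cover exactly {5, 12, 14, 20, 21, 22, 27} — 7 values for 7 variables — and 20 appears only in v₃'s list, so v₃ = 20.
Among the 6 still-open variables, 22 fits only v₅ (and all 6 values in {5, 12, 14, 21, 22, 27} must be used), so v₅ = 22.
The 2 variables v₁ and v₆ are confined to {12, 21}, which locks those values in; drop them from v₄, v₇.
v₄'s domain is down to {14}, so v₄ = 14. Remove 14 from v₂, v₇.
No further eliminations apply; v₂ can still be any of 5, 27.

5, 27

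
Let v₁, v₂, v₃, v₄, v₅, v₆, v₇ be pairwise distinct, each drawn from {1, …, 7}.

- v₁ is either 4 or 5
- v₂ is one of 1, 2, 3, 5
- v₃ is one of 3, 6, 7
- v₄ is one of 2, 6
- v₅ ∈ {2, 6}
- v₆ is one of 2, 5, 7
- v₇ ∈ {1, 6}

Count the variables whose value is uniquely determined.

2

The 7 variables together cover exactly {1, 2, 3, 4, 5, 6, 7} — 7 values for 7 variables — and 4 appears only in v₁'s list, so v₁ = 4.
v₄ and v₅ share exactly the 2 values {2, 6}; by pigeonhole those values go to them, so strike 2, 6 from v₂, v₃, v₆, v₇.
That leaves v₇ = 1. So v₂ can't be 1.
Determined: v₁=4, v₇=1. The other variables each still have more than one consistent value. That makes 2.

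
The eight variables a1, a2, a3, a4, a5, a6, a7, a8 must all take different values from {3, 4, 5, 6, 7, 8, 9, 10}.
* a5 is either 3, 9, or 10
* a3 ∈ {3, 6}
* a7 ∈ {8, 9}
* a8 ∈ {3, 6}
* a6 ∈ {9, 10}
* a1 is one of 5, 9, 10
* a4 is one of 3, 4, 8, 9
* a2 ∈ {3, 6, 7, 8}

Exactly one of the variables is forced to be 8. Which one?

a7

Among the 8 variables, 4 fits only a4 (and all 8 values in {3, 4, 5, 6, 7, 8, 9, 10} must be used), so a4 = 4.
The 7 still-open variables together cover exactly {3, 5, 6, 7, 8, 9, 10} — 7 values for 7 variables — and 5 appears only in a1's list, so a1 = 5.
The 6 still-open variables draw from only 6 values {3, 6, 7, 8, 9, 10}, so each is used; only a2 can be 7, hence a2 = 7.
Among the 5 still-open variables, 8 fits only a7 (and all 5 values in {3, 6, 8, 9, 10} must be used), so a7 = 8.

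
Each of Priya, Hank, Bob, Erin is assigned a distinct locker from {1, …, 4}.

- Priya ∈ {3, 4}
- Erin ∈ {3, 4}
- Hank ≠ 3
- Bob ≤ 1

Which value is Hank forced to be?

2

Bob has just one choice, so Bob = 1. So Hank can't be 1.
The 3 still-open variables draw from only 3 values {2, 3, 4}, so each is used; only Hank can be 2, hence Hank = 2.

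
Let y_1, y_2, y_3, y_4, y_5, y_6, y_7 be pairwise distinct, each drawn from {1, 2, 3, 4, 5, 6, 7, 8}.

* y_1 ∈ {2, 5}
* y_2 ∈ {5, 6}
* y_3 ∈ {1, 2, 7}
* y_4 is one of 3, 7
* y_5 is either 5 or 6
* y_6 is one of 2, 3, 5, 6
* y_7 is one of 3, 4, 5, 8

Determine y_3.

y_2 and y_5 share exactly the 2 values {5, 6}; by pigeonhole those values go to them, so strike 5, 6 from y_1, y_6, y_7.
y_1 has just one choice, so y_1 = 2. So y_3, y_6 can't be 2.
y_6 has just one choice, so y_6 = 3. Strike 3 from y_4, y_7.
y_4's domain is down to {7}, so y_4 = 7. Strike 7 from y_3.
So y_3 = 1.

1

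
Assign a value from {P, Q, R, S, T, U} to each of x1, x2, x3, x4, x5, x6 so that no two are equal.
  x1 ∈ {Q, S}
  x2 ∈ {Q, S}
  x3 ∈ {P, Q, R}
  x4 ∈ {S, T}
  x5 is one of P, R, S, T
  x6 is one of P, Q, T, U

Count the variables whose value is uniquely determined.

2

Among the 6 variables, U fits only x6 (and all 6 values in {P, Q, R, S, T, U} must be used), so x6 = U.
The 2 variables x1 and x2 are confined to {Q, S}, which locks those values in; drop them from x3, x4, x5.
That leaves x4 = T. So x5 can't be T.
Determined: x4=T, x6=U. The other variables each still have more than one consistent value. That makes 2.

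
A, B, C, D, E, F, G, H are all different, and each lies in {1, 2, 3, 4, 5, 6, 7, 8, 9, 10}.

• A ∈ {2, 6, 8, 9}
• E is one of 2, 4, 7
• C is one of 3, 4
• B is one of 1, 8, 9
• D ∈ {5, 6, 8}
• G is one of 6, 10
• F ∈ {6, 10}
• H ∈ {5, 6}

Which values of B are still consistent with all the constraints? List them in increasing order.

1, 9

The 2 variables F and G are confined to {6, 10}, which locks those values in; drop them from A, D, H.
H must be 5 (only option left). Strike 5 from D.
D has just one choice, so D = 8. Eliminate 8 elsewhere: A, B.
No further eliminations apply; B can still be any of 1, 9.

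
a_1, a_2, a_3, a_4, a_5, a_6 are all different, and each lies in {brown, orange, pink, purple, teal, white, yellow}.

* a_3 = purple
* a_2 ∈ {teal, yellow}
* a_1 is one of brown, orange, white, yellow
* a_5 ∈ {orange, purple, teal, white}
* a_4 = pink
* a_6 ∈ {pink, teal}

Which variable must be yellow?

a_3's domain is down to {purple}, so a_3 = purple. Eliminate purple elsewhere: a_5.
a_4 has just one choice, so a_4 = pink. Remove pink from a_6.
a_6 must be teal (only option left). Eliminate teal elsewhere: a_2, a_5.
So yellow goes to a_2.

a_2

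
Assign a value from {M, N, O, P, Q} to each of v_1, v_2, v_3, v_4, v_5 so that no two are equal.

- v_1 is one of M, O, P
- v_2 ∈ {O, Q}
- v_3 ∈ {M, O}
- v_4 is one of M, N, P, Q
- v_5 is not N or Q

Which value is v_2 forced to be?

Among the 5 variables, N fits only v_4 (and all 5 values in {M, N, O, P, Q} must be used), so v_4 = N.
The 4 still-open variables draw from only 4 values {M, O, P, Q}, so each is used; only v_2 can be Q, hence v_2 = Q.

Q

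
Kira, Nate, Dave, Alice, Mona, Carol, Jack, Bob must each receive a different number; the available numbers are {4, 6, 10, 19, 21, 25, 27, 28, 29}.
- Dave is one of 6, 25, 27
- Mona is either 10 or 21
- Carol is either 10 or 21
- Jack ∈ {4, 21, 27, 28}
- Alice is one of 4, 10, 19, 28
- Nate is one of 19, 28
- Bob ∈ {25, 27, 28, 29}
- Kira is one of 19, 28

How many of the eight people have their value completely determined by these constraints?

Kira and Nate between them cover only {19, 28} — a naked pair. Remove those values from Alice, Jack, Bob.
The 2 variables Mona and Carol are confined to {10, 21}, which locks those values in; drop them from Alice, Jack.
Alice's domain is down to {4}, so Alice = 4. Eliminate 4 elsewhere: Jack.
Jack has just one choice, so Jack = 27. Eliminate 27 elsewhere: Dave, Bob.
Determined: Alice=4, Jack=27. The other people each still have more than one consistent value. That makes 2.

2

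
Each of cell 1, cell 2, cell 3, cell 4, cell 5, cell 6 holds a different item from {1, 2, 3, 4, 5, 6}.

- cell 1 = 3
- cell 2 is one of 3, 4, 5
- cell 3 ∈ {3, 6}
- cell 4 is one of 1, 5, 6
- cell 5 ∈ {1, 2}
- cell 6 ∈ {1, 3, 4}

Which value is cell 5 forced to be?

2

cell 1's domain is down to {3}, so cell 1 = 3. Remove 3 from cell 2, cell 3, cell 6.
cell 3's domain is down to {6}, so cell 3 = 6. So cell 4 can't be 6.
The 4 still-open variables together cover exactly {1, 2, 4, 5} — 4 values for 4 variables — and 2 appears only in cell 5's list, so cell 5 = 2.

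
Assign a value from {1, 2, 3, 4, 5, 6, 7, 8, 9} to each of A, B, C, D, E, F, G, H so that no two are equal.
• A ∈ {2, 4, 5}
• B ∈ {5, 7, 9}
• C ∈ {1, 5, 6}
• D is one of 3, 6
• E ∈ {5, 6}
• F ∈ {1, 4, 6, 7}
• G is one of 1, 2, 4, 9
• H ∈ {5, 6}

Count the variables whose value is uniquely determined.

The 8 variables together cover exactly {1, 2, 3, 4, 5, 6, 7, 9} — 8 values for 8 variables — and 3 appears only in D's list, so D = 3.
The 2 variables E and H are confined to {5, 6}, which locks those values in; drop them from A, B, C, F.
C must be 1 (only option left). Eliminate 1 elsewhere: F, G.
Determined: C=1, D=3. The other variables each still have more than one consistent value. That makes 2.

2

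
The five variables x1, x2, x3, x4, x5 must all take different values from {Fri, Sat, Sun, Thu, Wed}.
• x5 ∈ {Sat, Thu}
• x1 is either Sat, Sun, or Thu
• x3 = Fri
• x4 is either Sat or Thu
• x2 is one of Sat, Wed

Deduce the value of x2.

x3 has just one choice, so x3 = Fri.
Among the 4 still-open variables, Sun fits only x1 (and all 4 values in {Sat, Sun, Thu, Wed} must be used), so x1 = Sun.
The 3 still-open variables draw from only 3 values {Sat, Thu, Wed}, so each is used; only x2 can be Wed, hence x2 = Wed.

Wed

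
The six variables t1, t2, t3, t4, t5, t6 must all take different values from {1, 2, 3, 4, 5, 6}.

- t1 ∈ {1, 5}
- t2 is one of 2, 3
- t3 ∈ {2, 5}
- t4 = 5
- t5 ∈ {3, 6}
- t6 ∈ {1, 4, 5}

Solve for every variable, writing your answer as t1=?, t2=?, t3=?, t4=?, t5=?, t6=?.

t1=1, t2=3, t3=2, t4=5, t5=6, t6=4

t4 must be 5 (only option left). Remove 5 from t1, t3, t6.
t1 must be 1 (only option left). Eliminate 1 elsewhere: t6.
t3 has just one choice, so t3 = 2. Strike 2 from t2.
That leaves t6 = 4.
That leaves t2 = 3. Eliminate 3 elsewhere: t5.
t5's domain is down to {6}, so t5 = 6.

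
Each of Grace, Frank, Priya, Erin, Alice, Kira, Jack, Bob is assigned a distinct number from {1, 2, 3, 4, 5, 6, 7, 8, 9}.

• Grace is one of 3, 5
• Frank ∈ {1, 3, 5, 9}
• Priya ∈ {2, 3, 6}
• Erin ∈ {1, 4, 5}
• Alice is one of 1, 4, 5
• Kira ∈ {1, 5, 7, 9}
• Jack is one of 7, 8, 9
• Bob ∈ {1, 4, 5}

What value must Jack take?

Erin, Alice, Bob between them cover only {1, 4, 5} — a naked triple. Remove those values from Grace, Frank, Kira.
Grace must be 3 (only option left). Eliminate 3 elsewhere: Frank, Priya.
Frank has just one choice, so Frank = 9. So Kira, Jack can't be 9.
Kira has just one choice, so Kira = 7. Strike 7 from Jack.
So Jack = 8.

8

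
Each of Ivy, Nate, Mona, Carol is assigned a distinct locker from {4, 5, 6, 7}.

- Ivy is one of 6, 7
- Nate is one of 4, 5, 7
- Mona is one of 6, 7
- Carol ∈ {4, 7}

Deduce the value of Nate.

5

The 4 variables draw from only 4 values {4, 5, 6, 7}, so each is used; only Nate can be 5, hence Nate = 5.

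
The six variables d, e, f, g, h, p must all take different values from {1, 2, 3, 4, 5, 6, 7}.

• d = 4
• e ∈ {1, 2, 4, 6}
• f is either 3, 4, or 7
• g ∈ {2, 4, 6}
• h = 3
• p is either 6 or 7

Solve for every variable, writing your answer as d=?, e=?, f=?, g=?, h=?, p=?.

d must be 4 (only option left). Eliminate 4 elsewhere: e, f, g.
h must be 3 (only option left). So f can't be 3.
f has just one choice, so f = 7. So p can't be 7.
p has just one choice, so p = 6. Strike 6 from e, g.
g has just one choice, so g = 2. Strike 2 from e.
e must be 1 (only option left).

d=4, e=1, f=7, g=2, h=3, p=6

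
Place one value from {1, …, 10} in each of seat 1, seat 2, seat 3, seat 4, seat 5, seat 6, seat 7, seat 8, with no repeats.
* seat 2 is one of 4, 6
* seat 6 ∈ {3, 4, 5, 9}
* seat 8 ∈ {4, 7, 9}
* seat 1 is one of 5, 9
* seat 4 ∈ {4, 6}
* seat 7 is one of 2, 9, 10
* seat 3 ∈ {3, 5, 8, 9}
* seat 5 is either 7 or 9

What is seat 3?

seat 2 and seat 4 between them cover only {4, 6} — a naked pair. Remove those values from seat 6, seat 8.
seat 5 and seat 8 between them cover only {7, 9} — a naked pair. Remove those values from seat 1, seat 3, seat 6, seat 7.
That leaves seat 1 = 5. Eliminate 5 elsewhere: seat 3, seat 6.
seat 6 has just one choice, so seat 6 = 3. Remove 3 from seat 3.
So seat 3 = 8.

8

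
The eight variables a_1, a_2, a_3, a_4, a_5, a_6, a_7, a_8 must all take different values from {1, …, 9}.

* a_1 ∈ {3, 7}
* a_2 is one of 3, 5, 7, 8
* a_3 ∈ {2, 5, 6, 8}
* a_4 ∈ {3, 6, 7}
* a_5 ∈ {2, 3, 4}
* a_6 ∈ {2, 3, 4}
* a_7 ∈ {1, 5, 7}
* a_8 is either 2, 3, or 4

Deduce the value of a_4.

6

Among the 8 variables, 1 fits only a_7 (and all 8 values in {1, 2, 3, 4, 5, 6, 7, 8} must be used), so a_7 = 1.
a_5, a_6, a_8 share exactly the 3 values {2, 3, 4}; by pigeonhole those values go to them, so strike 2, 3, 4 from a_1, a_2, a_3, a_4.
a_1 has just one choice, so a_1 = 7. So a_2, a_4 can't be 7.
So a_4 = 6.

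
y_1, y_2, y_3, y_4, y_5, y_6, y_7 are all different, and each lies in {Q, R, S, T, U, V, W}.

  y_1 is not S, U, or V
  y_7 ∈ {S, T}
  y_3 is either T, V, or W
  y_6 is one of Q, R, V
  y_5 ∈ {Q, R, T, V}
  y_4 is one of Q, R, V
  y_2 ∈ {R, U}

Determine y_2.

U

The 7 variables together cover exactly {Q, R, S, T, U, V, W} — 7 values for 7 variables — and S appears only in y_7's list, so y_7 = S.
Among the 6 still-open variables, U fits only y_2 (and all 6 values in {Q, R, T, U, V, W} must be used), so y_2 = U.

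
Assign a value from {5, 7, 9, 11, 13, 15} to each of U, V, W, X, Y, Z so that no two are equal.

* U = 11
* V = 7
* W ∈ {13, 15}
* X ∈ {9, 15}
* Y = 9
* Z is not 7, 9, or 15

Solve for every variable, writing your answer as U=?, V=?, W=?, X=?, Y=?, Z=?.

U's domain is down to {11}, so U = 11. Remove 11 from Z.
V's domain is down to {7}, so V = 7.
That leaves Y = 9. Strike 9 from X.
That leaves X = 15. Eliminate 15 elsewhere: W.
W must be 13 (only option left). Remove 13 from Z.
Z has just one choice, so Z = 5.

U=11, V=7, W=13, X=15, Y=9, Z=5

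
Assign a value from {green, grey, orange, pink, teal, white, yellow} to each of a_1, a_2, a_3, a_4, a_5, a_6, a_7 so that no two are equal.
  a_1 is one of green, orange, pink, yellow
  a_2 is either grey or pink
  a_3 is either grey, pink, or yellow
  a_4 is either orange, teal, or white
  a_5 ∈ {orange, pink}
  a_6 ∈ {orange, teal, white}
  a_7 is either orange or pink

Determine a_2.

grey

The 7 variables draw from only 7 values {green, grey, orange, pink, teal, white, yellow}, so each is used; only a_1 can be green, hence a_1 = green.
Among the 6 still-open variables, yellow fits only a_3 (and all 6 values in {grey, orange, pink, teal, white, yellow} must be used), so a_3 = yellow.
The 5 still-open variables draw from only 5 values {grey, orange, pink, teal, white}, so each is used; only a_2 can be grey, hence a_2 = grey.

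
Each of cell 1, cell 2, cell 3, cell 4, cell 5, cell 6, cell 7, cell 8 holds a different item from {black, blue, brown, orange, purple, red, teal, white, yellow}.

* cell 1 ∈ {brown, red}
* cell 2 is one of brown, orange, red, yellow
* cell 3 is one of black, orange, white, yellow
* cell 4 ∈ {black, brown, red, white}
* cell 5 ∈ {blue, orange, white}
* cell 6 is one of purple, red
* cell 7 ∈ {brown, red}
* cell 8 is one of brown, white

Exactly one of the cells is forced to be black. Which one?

cell 4

The 8 variables together cover exactly {black, blue, brown, orange, purple, red, white, yellow} — 8 values for 8 variables — and blue appears only in cell 5's list, so cell 5 = blue.
The 7 still-open variables draw from only 7 values {black, brown, orange, purple, red, white, yellow}, so each is used; only cell 6 can be purple, hence cell 6 = purple.
The 2 variables cell 1 and cell 7 are confined to {brown, red}, which locks those values in; drop them from cell 2, cell 4, cell 8.
cell 8 must be white (only option left). So cell 3, cell 4 can't be white.
So black goes to cell 4.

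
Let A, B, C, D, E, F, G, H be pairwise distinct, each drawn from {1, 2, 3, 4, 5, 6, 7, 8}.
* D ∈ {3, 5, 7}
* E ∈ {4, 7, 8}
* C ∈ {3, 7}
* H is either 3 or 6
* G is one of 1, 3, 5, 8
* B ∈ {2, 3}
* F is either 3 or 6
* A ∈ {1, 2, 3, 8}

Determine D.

5

Among the 8 variables, 4 fits only E (and all 8 values in {1, 2, 3, 4, 5, 6, 7, 8} must be used), so E = 4.
F and H share exactly the 2 values {3, 6}; by pigeonhole those values go to them, so strike 3, 6 from A, B, C, D, G.
B has just one choice, so B = 2. Remove 2 from A.
C has just one choice, so C = 7. So D can't be 7.
So D = 5.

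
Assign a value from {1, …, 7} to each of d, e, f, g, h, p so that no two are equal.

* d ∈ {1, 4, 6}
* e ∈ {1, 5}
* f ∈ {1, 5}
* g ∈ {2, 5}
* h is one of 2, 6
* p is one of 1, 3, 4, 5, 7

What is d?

The 2 variables e and f are confined to {1, 5}, which locks those values in; drop them from d, g, p.
That leaves g = 2. Remove 2 from h.
h's domain is down to {6}, so h = 6. Remove 6 from d.
So d = 4.

4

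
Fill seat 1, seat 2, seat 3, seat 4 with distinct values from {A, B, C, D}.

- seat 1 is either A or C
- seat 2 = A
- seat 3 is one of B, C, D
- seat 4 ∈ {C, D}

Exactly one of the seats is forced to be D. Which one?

seat 2 must be A (only option left). So seat 1 can't be A.
seat 1 has just one choice, so seat 1 = C. Remove C from seat 3, seat 4.
So D goes to seat 4.

seat 4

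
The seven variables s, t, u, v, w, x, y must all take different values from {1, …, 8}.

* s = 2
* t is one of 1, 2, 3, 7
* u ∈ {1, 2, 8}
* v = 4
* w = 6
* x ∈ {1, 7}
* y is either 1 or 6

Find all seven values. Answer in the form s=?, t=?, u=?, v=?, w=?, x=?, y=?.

s=2, t=3, u=8, v=4, w=6, x=7, y=1

s's domain is down to {2}, so s = 2. Strike 2 from t, u.
v must be 4 (only option left).
That leaves w = 6. Strike 6 from y.
y's domain is down to {1}, so y = 1. Remove 1 from t, u, x.
u has just one choice, so u = 8.
x has just one choice, so x = 7. Eliminate 7 elsewhere: t.
That leaves t = 3.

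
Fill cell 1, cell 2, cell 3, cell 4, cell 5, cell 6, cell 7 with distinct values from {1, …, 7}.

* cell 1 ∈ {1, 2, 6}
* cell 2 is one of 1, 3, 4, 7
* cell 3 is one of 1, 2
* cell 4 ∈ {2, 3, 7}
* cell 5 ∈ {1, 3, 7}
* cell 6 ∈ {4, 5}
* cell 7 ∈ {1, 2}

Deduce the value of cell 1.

The 7 variables draw from only 7 values {1, 2, 3, 4, 5, 6, 7}, so each is used; only cell 6 can be 5, hence cell 6 = 5.
The 6 still-open variables together cover exactly {1, 2, 3, 4, 6, 7} — 6 values for 6 variables — and 4 appears only in cell 2's list, so cell 2 = 4.
The 5 still-open variables draw from only 5 values {1, 2, 3, 6, 7}, so each is used; only cell 1 can be 6, hence cell 1 = 6.

6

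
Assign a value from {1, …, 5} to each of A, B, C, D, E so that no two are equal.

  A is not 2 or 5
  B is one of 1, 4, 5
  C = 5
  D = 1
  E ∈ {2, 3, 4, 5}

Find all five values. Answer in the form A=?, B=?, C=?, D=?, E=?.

A=3, B=4, C=5, D=1, E=2

C's domain is down to {5}, so C = 5. So B, E can't be 5.
D has just one choice, so D = 1. Eliminate 1 elsewhere: A, B.
B has just one choice, so B = 4. Eliminate 4 elsewhere: A, E.
A has just one choice, so A = 3. Eliminate 3 elsewhere: E.
E has just one choice, so E = 2.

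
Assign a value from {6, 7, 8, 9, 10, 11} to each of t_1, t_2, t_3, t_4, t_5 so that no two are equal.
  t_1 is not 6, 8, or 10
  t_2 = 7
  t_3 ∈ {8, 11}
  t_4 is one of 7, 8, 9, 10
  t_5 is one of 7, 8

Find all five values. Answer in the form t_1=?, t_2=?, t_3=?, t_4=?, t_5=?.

t_1=9, t_2=7, t_3=11, t_4=10, t_5=8

t_2 must be 7 (only option left). Strike 7 from t_1, t_4, t_5.
t_5's domain is down to {8}, so t_5 = 8. So t_3, t_4 can't be 8.
t_3's domain is down to {11}, so t_3 = 11. Strike 11 from t_1.
That leaves t_1 = 9. Eliminate 9 elsewhere: t_4.
That leaves t_4 = 10.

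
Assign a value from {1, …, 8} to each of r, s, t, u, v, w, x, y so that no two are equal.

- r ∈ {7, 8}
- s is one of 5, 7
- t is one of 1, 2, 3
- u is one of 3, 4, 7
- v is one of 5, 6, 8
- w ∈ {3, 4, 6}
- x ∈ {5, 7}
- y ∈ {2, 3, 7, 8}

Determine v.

The 8 variables together cover exactly {1, 2, 3, 4, 5, 6, 7, 8} — 8 values for 8 variables — and 1 appears only in t's list, so t = 1.
The 7 still-open variables together cover exactly {2, 3, 4, 5, 6, 7, 8} — 7 values for 7 variables — and 2 appears only in y's list, so y = 2.
s and x share exactly the 2 values {5, 7}; by pigeonhole those values go to them, so strike 5, 7 from r, u, v.
r must be 8 (only option left). Strike 8 from v.
So v = 6.

6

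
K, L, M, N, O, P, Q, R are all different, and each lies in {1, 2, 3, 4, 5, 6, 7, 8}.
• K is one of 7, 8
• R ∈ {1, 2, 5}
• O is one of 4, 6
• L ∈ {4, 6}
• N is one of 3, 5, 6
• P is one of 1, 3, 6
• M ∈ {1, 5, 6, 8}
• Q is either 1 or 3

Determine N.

Among the 8 variables, 2 fits only R (and all 8 values in {1, 2, 3, 4, 5, 6, 7, 8} must be used), so R = 2.
Among the 7 still-open variables, 7 fits only K (and all 7 values in {1, 3, 4, 5, 6, 7, 8} must be used), so K = 7.
The 6 still-open variables together cover exactly {1, 3, 4, 5, 6, 8} — 6 values for 6 variables — and 8 appears only in M's list, so M = 8.
The 5 still-open variables draw from only 5 values {1, 3, 4, 5, 6}, so each is used; only N can be 5, hence N = 5.

5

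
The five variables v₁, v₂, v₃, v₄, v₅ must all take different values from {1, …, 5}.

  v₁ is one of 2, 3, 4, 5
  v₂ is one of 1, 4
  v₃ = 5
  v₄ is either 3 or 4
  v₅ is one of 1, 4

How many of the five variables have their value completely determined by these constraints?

v₃ must be 5 (only option left). Eliminate 5 elsewhere: v₁.
The 4 still-open variables together cover exactly {1, 2, 3, 4} — 4 values for 4 variables — and 2 appears only in v₁'s list, so v₁ = 2.
The 3 still-open variables together cover exactly {1, 3, 4} — 3 values for 3 variables — and 3 appears only in v₄'s list, so v₄ = 3.
Determined: v₁=2, v₃=5, v₄=3. The other variables each still have more than one consistent value. That makes 3.

3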